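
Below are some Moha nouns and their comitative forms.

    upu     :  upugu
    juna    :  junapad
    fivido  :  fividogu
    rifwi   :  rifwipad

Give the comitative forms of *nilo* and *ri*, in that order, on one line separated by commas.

The alternation tracks the last vowel of the stem — -gu when the last vowel of the stem is a rounded vowel (*upu*, *fivido*); -pad when the last vowel of the stem is an unrounded vowel (*juna*, *rifwi*).
*nilo*: last vowel = /o/, a rounded vowel → -gu → *nilogu*.
Since the last vowel of *ri* is /i/ (an unrounded vowel), it takes -pad, giving *ripad*.

nilogu, ripad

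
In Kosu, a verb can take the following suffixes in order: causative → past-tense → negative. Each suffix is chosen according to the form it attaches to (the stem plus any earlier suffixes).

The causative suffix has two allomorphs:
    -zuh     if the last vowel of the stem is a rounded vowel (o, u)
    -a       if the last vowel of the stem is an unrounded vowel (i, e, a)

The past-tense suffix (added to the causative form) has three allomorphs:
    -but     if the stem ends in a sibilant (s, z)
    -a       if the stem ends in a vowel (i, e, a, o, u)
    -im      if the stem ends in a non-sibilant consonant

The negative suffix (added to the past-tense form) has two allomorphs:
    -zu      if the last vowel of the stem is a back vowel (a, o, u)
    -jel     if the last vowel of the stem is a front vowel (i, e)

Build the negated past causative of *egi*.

egiaazu

*egi* — last vowel /i/ (an unrounded vowel) → -a → *egia*.
Since the final sound of the causative form *egia* is /a/ (a vowel), it takes -a, giving *egiaa*.
The past-tense form *egiaa* — last vowel /a/ (a back vowel) → -zu → *egiaazu*.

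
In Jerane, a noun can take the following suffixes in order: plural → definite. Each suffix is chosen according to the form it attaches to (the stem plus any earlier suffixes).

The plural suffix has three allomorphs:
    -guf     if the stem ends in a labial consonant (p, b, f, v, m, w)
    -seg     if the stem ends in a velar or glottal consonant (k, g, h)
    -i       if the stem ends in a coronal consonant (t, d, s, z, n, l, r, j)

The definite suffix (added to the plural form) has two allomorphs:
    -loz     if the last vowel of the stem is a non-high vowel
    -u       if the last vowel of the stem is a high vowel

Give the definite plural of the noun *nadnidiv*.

Since the final consonant of *nadnidiv* is /v/ (labial), it takes -guf, giving *nadnidivguf*.
Since the last vowel of the plural form *nadnidivguf* is /u/ (a high vowel), it takes -u, giving *nadnidivgufu*.

nadnidivgufu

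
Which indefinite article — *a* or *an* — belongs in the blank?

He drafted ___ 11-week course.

an

The indefinite article is chosen by the initial *sound* of the following word, not its spelling.
The number *11* is spoken "eleven", beginning with /ɪˈlɛvən/ — a vowel sound.
So the article is *an*: He drafted an 11-week course.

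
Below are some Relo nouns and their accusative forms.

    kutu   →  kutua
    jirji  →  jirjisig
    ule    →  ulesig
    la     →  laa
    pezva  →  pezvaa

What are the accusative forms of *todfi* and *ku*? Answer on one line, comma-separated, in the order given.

The alternation tracks the last vowel of the stem — -sig when the last vowel of the stem is a front vowel (*jirji*, *ule*); -a when the last vowel of the stem is a back vowel (*kutu*, *la*, *pezva*).
Since the last vowel of *todfi* is /i/ (a front vowel), it takes -sig, giving *todfisig*.
Since the last vowel of *ku* is /u/ (a back vowel), it takes -a, giving *kua*.

todfisig, kua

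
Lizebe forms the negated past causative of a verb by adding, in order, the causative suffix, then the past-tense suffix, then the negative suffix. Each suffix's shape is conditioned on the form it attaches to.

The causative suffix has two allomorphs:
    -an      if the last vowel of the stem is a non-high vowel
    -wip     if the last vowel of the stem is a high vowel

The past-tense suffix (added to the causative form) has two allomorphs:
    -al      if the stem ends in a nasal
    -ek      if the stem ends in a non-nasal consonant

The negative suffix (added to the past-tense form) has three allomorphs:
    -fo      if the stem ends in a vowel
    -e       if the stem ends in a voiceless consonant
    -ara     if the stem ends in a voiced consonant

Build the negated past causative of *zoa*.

zoaanalara

*zoa* — last vowel /a/ (a non-high vowel) → -an → *zoaan*.
The final consonant of the causative form *zoaan* is /n/, which is a nasal, so the past-tense suffix is -al, giving *zoaanal*.
Since the final sound of the past-tense form *zoaanal* is /l/ (a voiced consonant), it takes -ara, giving *zoaanalara*.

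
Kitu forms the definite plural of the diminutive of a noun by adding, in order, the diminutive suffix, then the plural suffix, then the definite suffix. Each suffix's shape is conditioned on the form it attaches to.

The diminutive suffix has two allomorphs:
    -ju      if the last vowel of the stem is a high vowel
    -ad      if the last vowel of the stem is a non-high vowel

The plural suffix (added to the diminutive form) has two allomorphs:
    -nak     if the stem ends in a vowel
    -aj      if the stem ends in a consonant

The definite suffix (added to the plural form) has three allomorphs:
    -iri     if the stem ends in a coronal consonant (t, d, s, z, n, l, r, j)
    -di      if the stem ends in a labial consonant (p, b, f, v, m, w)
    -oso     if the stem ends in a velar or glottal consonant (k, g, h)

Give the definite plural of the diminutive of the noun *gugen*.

gugenadajiri

*gugen*: last vowel = /e/, a non-high vowel → -ad → *gugenad*.
Since the final sound of the diminutive form *gugenad* is /d/ (a consonant), it takes -aj, giving *gugenadaj*.
The final consonant of the plural form *gugenadaj* is /j/, which is coronal, so the definite suffix is -iri, giving *gugenadajiri*.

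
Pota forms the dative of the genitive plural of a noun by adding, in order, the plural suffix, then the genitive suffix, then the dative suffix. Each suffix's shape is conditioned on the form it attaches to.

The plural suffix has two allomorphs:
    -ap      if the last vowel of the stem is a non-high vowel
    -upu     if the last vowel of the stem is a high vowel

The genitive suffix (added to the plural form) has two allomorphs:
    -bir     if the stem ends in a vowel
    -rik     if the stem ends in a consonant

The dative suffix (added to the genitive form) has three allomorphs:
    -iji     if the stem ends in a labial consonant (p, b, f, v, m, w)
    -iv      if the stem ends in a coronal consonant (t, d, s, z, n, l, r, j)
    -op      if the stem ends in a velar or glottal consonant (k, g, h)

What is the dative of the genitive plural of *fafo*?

The last vowel of *fafo* is /o/, which is a non-high vowel, so the plural suffix is -ap, giving *fafoap*.
The plural form *fafoap*: final sound = /p/, a consonant → -rik → *fafoaprik*.
The final consonant of the genitive form *fafoaprik* is /k/, which is velar/glottal, so the dative suffix is -op, giving *fafoaprikop*.

fafoaprikop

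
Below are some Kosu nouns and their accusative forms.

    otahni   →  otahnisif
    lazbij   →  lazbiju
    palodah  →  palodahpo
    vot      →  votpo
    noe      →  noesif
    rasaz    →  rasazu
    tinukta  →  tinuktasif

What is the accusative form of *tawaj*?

tawaju

The pattern is voicing of the final sound: -po when the stem ends in a voiceless consonant (*palodah*, *vot*); -u when the stem ends in a voiced consonant (*lazbij*, *rasaz*); -sif when the stem ends in a vowel (*otahni*, *noe*, *tinukta*).
The final sound of *tawaj* is /j/, which is a voiced consonant, so the suffix is -u, giving *tawaju*.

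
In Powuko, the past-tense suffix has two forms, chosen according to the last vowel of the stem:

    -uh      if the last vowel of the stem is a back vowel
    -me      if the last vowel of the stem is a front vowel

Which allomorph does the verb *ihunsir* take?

-me

Since the last vowel of *ihunsir* is /i/ (a front vowel), it takes -me.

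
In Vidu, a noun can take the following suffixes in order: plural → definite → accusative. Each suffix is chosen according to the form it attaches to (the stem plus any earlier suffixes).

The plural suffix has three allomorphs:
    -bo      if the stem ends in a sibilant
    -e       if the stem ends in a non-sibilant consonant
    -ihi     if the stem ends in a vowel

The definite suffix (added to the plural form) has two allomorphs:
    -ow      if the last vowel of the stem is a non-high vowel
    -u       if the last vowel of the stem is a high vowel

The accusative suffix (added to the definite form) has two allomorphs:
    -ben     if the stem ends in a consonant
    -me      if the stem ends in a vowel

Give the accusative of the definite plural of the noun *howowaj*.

Since the final sound of *howowaj* is /j/ (a non-sibilant consonant), it takes -e, giving *howowaje*.
Since the last vowel of the plural form *howowaje* is /e/ (a non-high vowel), it takes -ow, giving *howowajeow*.
The definite form *howowajeow* — final sound /w/ (a consonant) → -ben → *howowajeowben*.

howowajeowben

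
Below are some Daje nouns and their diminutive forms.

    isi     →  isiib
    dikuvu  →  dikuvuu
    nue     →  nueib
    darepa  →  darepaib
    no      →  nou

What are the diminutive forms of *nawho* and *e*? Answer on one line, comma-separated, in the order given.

nawhou, eib

The alternation tracks the last vowel of the stem — -u when the last vowel of the stem is a rounded vowel (*dikuvu*, *no*); -ib when the last vowel of the stem is an unrounded vowel (*isi*, *nue*, *darepa*).
*nawho* — last vowel /o/ (a rounded vowel) → -u → *nawhou*.
Since the last vowel of *e* is /e/ (an unrounded vowel), it takes -ib, giving *eib*.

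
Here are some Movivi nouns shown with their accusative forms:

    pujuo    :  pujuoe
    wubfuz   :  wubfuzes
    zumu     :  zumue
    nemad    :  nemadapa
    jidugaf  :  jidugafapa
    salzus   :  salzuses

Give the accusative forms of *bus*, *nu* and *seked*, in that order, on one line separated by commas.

buses, nue, sekedapa

Looking at the final sound of each stem: -es when the stem ends in a sibilant (*wubfuz*, *salzus*); -apa when the stem ends in a non-sibilant consonant (*nemad*, *jidugaf*); -e when the stem ends in a vowel (*pujuo*, *zumu*).
*bus* — final sound /s/ (a sibilant) → -es → *buses*.
*nu* — final sound /u/ (a vowel) → -e → *nue*.
*seked* — final sound /d/ (a non-sibilant consonant) → -apa → *sekedapa*.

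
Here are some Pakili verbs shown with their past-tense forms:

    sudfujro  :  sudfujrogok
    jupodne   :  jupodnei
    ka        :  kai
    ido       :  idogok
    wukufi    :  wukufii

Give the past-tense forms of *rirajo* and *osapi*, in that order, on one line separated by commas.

rirajogok, osapii

Looking at the last vowel of each stem: -gok when the last vowel of the stem is a rounded vowel (*sudfujro*, *ido*); -i when the last vowel of the stem is an unrounded vowel (*jupodne*, *ka*, *wukufi*).
*rirajo* — last vowel /o/ (a rounded vowel) → -gok → *rirajogok*.
*osapi* — last vowel /i/ (an unrounded vowel) → -i → *osapii*.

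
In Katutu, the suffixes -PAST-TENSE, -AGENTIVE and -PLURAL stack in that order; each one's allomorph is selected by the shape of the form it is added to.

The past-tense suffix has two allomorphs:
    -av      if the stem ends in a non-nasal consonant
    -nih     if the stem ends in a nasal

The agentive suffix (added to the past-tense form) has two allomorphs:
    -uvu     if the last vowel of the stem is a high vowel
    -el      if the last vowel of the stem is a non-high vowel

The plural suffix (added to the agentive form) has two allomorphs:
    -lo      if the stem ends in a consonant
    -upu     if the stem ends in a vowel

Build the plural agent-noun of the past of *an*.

annihuvuupu

*an*: final consonant = /n/, a nasal → -nih → *annih*.
Since the last vowel of the past-tense form *annih* is /i/ (a high vowel), it takes -uvu, giving *annihuvu*.
The final sound of the agentive form *annihuvu* is /u/, which is a vowel, so the plural suffix is -upu, giving *annihuvuupu*.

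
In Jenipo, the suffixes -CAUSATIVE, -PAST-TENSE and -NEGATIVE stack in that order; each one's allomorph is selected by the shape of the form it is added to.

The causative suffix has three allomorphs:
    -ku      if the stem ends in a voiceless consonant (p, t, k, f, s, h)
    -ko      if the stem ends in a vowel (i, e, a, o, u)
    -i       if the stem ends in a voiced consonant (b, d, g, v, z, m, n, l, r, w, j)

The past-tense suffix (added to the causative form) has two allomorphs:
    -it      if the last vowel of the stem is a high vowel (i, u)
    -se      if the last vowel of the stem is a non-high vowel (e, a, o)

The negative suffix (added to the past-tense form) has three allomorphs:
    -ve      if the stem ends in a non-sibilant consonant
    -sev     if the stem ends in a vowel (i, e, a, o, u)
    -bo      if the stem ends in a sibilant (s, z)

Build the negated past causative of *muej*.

muejiitve

Since the final sound of *muej* is /j/ (a voiced consonant), it takes -i, giving *mueji*.
The last vowel of the causative form *mueji* is /i/, which is a high vowel, so the past-tense suffix is -it, giving *muejiit*.
Since the final sound of the past-tense form *muejiit* is /t/ (a non-sibilant consonant), it takes -ve, giving *muejiitve*.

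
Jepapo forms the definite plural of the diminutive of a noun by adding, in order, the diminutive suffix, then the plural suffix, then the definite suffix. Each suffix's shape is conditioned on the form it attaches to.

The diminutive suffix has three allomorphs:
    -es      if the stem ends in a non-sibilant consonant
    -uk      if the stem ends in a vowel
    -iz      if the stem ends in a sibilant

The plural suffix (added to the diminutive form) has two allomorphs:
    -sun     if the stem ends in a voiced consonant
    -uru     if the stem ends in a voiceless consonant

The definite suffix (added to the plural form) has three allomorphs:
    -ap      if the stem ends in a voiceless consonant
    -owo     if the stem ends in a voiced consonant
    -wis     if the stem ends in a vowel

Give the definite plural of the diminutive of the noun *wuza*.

wuzaukuruwis

The final sound of *wuza* is /a/, which is a vowel, so the diminutive suffix is -uk, giving *wuzauk*.
Since the final consonant of the diminutive form *wuzauk* is /k/ (voiceless), it takes -uru, giving *wuzaukuru*.
The plural form *wuzaukuru*: final sound = /u/, a vowel → -wis → *wuzaukuruwis*.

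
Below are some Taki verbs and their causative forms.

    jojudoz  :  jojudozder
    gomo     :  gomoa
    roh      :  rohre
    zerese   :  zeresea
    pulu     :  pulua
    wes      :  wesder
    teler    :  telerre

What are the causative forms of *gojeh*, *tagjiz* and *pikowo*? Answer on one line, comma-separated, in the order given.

The pattern is sibilance of the final sound: -der when the stem ends in a sibilant (*jojudoz*, *wes*); -re when the stem ends in a non-sibilant consonant (*roh*, *teler*); -a when the stem ends in a vowel (*gomo*, *zerese*, *pulu*).
Since the final sound of *gojeh* is /h/ (a non-sibilant consonant), it takes -re, giving *gojehre*.
*tagjiz*: final sound = /z/, a sibilant → -der → *tagjizder*.
Since the final sound of *pikowo* is /o/ (a vowel), it takes -a, giving *pikowoa*.

gojehre, tagjizder, pikowoa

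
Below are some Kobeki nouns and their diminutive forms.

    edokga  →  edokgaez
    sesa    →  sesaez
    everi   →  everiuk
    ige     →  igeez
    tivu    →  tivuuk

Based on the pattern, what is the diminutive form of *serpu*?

The alternation tracks the last vowel of the stem — -uk when the last vowel of the stem is a high vowel (*everi*, *tivu*); -ez when the last vowel of the stem is a non-high vowel (*edokga*, *sesa*, *ige*).
*serpu* — last vowel /u/ (a high vowel) → -uk → *serpuuk*.

serpuuk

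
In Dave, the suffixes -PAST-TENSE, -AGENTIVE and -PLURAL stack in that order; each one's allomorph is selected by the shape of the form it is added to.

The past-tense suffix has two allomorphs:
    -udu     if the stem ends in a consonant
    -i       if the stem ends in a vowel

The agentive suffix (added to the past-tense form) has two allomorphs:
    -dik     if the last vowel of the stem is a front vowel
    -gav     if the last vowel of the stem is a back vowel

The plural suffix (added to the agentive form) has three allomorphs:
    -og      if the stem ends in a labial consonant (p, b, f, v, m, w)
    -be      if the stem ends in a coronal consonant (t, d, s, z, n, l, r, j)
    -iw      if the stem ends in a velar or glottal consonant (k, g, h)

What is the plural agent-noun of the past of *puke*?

*puke* — final sound /e/ (a vowel) → -i → *pukei*.
The last vowel of the past-tense form *pukei* is /i/, which is a front vowel, so the agentive suffix is -dik, giving *pukeidik*.
The agentive form *pukeidik* — final consonant /k/ (velar/glottal) → -iw → *pukeidikiw*.

pukeidikiw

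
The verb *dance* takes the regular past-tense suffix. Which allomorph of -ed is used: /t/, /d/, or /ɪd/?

The stem *dance* ends in a voiceless consonant other than /t/.
The -ed suffix is realized as /ɪd/ after /t, d/; as /t/ after other voiceless consonants; and as /d/ after other voiced sounds.
So -ed on *dance* is pronounced /t/.

/t/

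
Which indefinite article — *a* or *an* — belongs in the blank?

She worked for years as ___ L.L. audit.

an

The indefinite article is chosen by the initial *sound* of the following word, not its spelling.
The initialism *L.L.* is read letter by letter; the first letter, L, is pronounced /ɛl/, which begins with a vowel sound.
So the article is *an*: She worked for years as an L.L. audit.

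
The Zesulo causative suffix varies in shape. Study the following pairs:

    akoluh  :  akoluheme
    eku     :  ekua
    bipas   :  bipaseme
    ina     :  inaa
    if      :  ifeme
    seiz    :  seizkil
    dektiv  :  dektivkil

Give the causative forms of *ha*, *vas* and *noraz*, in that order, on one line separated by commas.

haa, vaseme, norazkil

The pattern is voicing of the final sound: -eme when the stem ends in a voiceless consonant (*akoluh*, *bipas*, *if*); -kil when the stem ends in a voiced consonant (*seiz*, *dektiv*); -a when the stem ends in a vowel (*eku*, *ina*).
Since the final sound of *ha* is /a/ (a vowel), it takes -a, giving *haa*.
*vas*: final sound = /s/, a voiceless consonant → -eme → *vaseme*.
*noraz*: final sound = /z/, a voiced consonant → -kil → *norazkil*.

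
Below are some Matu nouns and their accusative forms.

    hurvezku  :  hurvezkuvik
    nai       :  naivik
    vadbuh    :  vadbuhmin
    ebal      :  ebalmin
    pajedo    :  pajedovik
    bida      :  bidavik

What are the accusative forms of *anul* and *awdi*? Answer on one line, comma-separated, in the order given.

The alternation tracks the final sound of the stem — -min when the stem ends in a consonant (*vadbuh*, *ebal*); -vik when the stem ends in a vowel (*hurvezku*, *nai*, *pajedo*, *bida*).
*anul*: final sound = /l/, a consonant → -min → *anulmin*.
The final sound of *awdi* is /i/, which is a vowel, so the suffix is -vik, giving *awdivik*.

anulmin, awdivik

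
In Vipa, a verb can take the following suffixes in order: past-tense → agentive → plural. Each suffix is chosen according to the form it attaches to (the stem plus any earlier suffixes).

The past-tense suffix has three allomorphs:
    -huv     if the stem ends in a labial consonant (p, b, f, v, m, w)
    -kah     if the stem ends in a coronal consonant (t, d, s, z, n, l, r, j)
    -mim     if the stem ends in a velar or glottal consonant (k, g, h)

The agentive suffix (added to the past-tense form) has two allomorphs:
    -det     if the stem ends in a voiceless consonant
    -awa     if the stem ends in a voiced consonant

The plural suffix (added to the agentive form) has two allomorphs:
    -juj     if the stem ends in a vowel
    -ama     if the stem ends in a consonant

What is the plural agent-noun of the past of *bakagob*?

*bakagob* — final consonant /b/ (labial) → -huv → *bakagobhuv*.
The past-tense form *bakagobhuv* — final consonant /v/ (voiced) → -awa → *bakagobhuvawa*.
Since the final sound of the agentive form *bakagobhuvawa* is /a/ (a vowel), it takes -juj, giving *bakagobhuvawajuj*.

bakagobhuvawajuj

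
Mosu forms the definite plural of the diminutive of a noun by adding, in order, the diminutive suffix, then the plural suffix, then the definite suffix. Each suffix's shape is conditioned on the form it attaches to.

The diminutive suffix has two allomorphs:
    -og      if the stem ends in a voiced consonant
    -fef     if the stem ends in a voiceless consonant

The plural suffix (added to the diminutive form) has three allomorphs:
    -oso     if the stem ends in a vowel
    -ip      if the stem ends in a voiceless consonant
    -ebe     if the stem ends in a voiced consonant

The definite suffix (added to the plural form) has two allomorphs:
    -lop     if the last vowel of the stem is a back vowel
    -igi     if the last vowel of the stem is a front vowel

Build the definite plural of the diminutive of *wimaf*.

*wimaf* — final consonant /f/ (voiceless) → -fef → *wimaffef*.
The diminutive form *wimaffef* — final sound /f/ (a voiceless consonant) → -ip → *wimaffefip*.
The plural form *wimaffefip* — last vowel /i/ (a front vowel) → -igi → *wimaffefipigi*.

wimaffefipigi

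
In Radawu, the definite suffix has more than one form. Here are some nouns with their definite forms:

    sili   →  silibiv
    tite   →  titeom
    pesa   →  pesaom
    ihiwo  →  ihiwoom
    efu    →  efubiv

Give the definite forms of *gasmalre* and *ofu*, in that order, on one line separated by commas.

The alternation tracks the last vowel of the stem — -biv when the last vowel of the stem is a high vowel (*sili*, *efu*); -om when the last vowel of the stem is a non-high vowel (*tite*, *pesa*, *ihiwo*).
The last vowel of *gasmalre* is /e/, which is a non-high vowel, so the suffix is -om, giving *gasmalreom*.
Since the last vowel of *ofu* is /u/ (a high vowel), it takes -biv, giving *ofubiv*.

gasmalreom, ofubiv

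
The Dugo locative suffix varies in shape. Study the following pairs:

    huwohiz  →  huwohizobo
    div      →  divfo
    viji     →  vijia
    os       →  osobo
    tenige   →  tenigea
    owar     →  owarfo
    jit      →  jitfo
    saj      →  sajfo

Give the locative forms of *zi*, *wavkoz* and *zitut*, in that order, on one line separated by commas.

zia, wavkozobo, zitutfo

The alternation tracks the final sound of the stem — -obo when the stem ends in a sibilant (*huwohiz*, *os*); -fo when the stem ends in a non-sibilant consonant (*div*, *owar*, *jit*, *saj*); -a when the stem ends in a vowel (*viji*, *tenige*).
Since the final sound of *zi* is /i/ (a vowel), it takes -a, giving *zia*.
*wavkoz* — final sound /z/ (a sibilant) → -obo → *wavkozobo*.
The final sound of *zitut* is /t/, which is a non-sibilant consonant, so the suffix is -fo, giving *zitutfo*.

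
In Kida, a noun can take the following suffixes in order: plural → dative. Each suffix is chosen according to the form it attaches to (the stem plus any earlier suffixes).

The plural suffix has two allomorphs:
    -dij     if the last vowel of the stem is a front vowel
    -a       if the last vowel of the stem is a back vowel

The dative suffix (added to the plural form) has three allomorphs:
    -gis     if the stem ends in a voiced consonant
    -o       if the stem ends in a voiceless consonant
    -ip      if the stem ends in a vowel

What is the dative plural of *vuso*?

*vuso*: last vowel = /o/, a back vowel → -a → *vusoa*.
The plural form *vusoa* — final sound /a/ (a vowel) → -ip → *vusoaip*.

vusoaip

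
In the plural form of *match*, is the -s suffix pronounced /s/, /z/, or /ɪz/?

/ɪz/

The stem *match* ends in a sibilant (/s, z, ʃ, ʒ, tʃ, dʒ/).
The plural suffix surfaces as /ɪz/ after sibilants, /s/ after other voiceless consonants, and /z/ after other voiced sounds.
So the plural -s on *match* is pronounced /ɪz/.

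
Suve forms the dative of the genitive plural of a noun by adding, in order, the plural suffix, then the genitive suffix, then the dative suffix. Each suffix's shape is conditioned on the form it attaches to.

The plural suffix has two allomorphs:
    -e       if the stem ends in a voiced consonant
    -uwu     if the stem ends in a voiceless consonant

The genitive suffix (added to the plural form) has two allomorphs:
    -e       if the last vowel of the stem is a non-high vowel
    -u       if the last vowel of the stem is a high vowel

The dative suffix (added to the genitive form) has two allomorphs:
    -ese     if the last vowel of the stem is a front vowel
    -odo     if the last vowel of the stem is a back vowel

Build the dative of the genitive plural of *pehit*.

*pehit* — final consonant /t/ (voiceless) → -uwu → *pehituwu*.
The plural form *pehituwu* — last vowel /u/ (a high vowel) → -u → *pehituwuu*.
Since the last vowel of the genitive form *pehituwuu* is /u/ (a back vowel), it takes -odo, giving *pehituwuuodo*.

pehituwuuodo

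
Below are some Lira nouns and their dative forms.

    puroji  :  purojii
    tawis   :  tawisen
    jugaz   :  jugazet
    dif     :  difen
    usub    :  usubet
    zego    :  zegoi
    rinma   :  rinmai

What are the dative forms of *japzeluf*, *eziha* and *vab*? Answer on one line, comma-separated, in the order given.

Looking at the final sound of each stem: -en when the stem ends in a voiceless consonant (*tawis*, *dif*); -et when the stem ends in a voiced consonant (*jugaz*, *usub*); -i when the stem ends in a vowel (*puroji*, *zego*, *rinma*).
Since the final sound of *japzeluf* is /f/ (a voiceless consonant), it takes -en, giving *japzelufen*.
*eziha*: final sound = /a/, a vowel → -i → *ezihai*.
Since the final sound of *vab* is /b/ (a voiced consonant), it takes -et, giving *vabet*.

japzelufen, ezihai, vabet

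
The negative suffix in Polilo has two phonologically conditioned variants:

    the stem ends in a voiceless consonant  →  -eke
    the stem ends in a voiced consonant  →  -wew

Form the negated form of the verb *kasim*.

*kasim* — final consonant /m/ (voiced) → -wew → *kasimwew*.

kasimwew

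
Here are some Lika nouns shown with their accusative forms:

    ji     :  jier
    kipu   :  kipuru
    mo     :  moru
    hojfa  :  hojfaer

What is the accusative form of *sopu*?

The pattern is rounding harmony: -ru when the last vowel of the stem is a rounded vowel (*kipu*, *mo*); -er when the last vowel of the stem is an unrounded vowel (*ji*, *hojfa*).
*sopu* — last vowel /u/ (a rounded vowel) → -ru → *sopuru*.

sopuru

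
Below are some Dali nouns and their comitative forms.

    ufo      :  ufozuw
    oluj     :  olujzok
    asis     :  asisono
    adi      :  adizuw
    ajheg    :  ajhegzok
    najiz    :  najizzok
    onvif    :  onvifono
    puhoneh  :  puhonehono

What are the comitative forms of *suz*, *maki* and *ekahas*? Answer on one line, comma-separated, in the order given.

Looking at the final sound of each stem: -ono when the stem ends in a voiceless consonant (*asis*, *onvif*, *puhoneh*); -zok when the stem ends in a voiced consonant (*oluj*, *ajheg*, *najiz*); -zuw when the stem ends in a vowel (*ufo*, *adi*).
*suz*: final sound = /z/, a voiced consonant → -zok → *suzzok*.
*maki* — final sound /i/ (a vowel) → -zuw → *makizuw*.
*ekahas* — final sound /s/ (a voiceless consonant) → -ono → *ekahasono*.

suzzok, makizuw, ekahasono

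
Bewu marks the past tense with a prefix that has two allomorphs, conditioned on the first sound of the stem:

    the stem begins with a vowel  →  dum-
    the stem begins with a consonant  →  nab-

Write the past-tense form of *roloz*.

*roloz*: first sound = /r/, a consonant → nab- → *nabroloz*.

nabroloz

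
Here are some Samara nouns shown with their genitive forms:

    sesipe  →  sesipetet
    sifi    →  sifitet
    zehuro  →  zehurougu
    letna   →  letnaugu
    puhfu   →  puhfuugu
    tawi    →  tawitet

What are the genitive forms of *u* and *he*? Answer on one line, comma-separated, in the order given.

The pattern is front/back vowel harmony: -tet when the last vowel of the stem is a front vowel (*sesipe*, *sifi*, *tawi*); -ugu when the last vowel of the stem is a back vowel (*zehuro*, *letna*, *puhfu*).
Since the last vowel of *u* is /u/ (a back vowel), it takes -ugu, giving *uugu*.
The last vowel of *he* is /e/, which is a front vowel, so the suffix is -tet, giving *hetet*.

uugu, hetet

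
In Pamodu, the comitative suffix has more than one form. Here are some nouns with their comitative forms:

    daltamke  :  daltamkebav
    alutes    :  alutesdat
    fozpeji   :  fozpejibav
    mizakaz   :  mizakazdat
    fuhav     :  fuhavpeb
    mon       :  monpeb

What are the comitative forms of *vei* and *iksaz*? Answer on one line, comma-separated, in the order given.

The pattern is sibilance of the final sound: -dat when the stem ends in a sibilant (*alutes*, *mizakaz*); -peb when the stem ends in a non-sibilant consonant (*fuhav*, *mon*); -bav when the stem ends in a vowel (*daltamke*, *fozpeji*).
*vei* — final sound /i/ (a vowel) → -bav → *veibav*.
*iksaz* — final sound /z/ (a sibilant) → -dat → *iksazdat*.

veibav, iksazdat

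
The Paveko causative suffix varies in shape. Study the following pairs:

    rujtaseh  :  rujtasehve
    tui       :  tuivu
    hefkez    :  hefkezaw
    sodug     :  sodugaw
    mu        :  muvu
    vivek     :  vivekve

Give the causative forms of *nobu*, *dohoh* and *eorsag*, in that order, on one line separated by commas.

The pattern is voicing of the final sound: -ve when the stem ends in a voiceless consonant (*rujtaseh*, *vivek*); -aw when the stem ends in a voiced consonant (*hefkez*, *sodug*); -vu when the stem ends in a vowel (*tui*, *mu*).
Since the final sound of *nobu* is /u/ (a vowel), it takes -vu, giving *nobuvu*.
*dohoh* — final sound /h/ (a voiceless consonant) → -ve → *dohohve*.
The final sound of *eorsag* is /g/, which is a voiced consonant, so the suffix is -aw, giving *eorsagaw*.

nobuvu, dohohve, eorsagaw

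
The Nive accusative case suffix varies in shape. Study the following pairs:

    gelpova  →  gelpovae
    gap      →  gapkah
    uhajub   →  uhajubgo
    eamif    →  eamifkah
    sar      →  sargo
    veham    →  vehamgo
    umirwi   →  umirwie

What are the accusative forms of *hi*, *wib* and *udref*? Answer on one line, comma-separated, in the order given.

The suffix is conditioned by the final sound: -kah when the stem ends in a voiceless consonant (*gap*, *eamif*); -go when the stem ends in a voiced consonant (*uhajub*, *sar*, *veham*); -e when the stem ends in a vowel (*gelpova*, *umirwi*).
The final sound of *hi* is /i/, which is a vowel, so the suffix is -e, giving *hie*.
*wib*: final sound = /b/, a voiced consonant → -go → *wibgo*.
*udref* — final sound /f/ (a voiceless consonant) → -kah → *udrefkah*.

hie, wibgo, udrefkah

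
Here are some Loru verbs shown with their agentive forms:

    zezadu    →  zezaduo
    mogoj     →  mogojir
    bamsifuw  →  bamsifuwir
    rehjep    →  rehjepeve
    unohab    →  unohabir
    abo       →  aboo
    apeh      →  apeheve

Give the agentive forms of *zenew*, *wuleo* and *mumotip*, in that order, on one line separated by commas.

zenewir, wuleoo, mumotipeve

Looking at the final sound of each stem: -eve when the stem ends in a voiceless consonant (*rehjep*, *apeh*); -ir when the stem ends in a voiced consonant (*mogoj*, *bamsifuw*, *unohab*); -o when the stem ends in a vowel (*zezadu*, *abo*).
Since the final sound of *zenew* is /w/ (a voiced consonant), it takes -ir, giving *zenewir*.
*wuleo* — final sound /o/ (a vowel) → -o → *wuleoo*.
The final sound of *mumotip* is /p/, which is a voiceless consonant, so the suffix is -eve, giving *mumotipeve*.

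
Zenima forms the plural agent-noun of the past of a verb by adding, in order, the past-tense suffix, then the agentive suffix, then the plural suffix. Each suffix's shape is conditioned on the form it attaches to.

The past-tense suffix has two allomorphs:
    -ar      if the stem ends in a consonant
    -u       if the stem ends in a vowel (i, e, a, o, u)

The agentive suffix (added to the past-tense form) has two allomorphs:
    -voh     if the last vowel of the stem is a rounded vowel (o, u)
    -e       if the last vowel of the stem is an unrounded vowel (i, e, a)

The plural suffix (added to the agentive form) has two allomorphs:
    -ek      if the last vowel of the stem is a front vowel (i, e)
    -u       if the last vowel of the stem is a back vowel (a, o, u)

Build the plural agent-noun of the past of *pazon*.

*pazon*: final sound = /n/, a consonant → -ar → *pazonar*.
The past-tense form *pazonar* — last vowel /a/ (an unrounded vowel) → -e → *pazonare*.
Since the last vowel of the agentive form *pazonare* is /e/ (a front vowel), it takes -ek, giving *pazonareek*.

pazonareek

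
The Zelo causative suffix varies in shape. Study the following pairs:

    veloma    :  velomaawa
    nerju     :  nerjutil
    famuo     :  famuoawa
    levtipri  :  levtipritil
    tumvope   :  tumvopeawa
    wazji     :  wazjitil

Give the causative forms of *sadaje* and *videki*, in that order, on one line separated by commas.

The pattern is height harmony: -til when the last vowel of the stem is a high vowel (*nerju*, *levtipri*, *wazji*); -awa when the last vowel of the stem is a non-high vowel (*veloma*, *famuo*, *tumvope*).
The last vowel of *sadaje* is /e/, which is a non-high vowel, so the suffix is -awa, giving *sadajeawa*.
*videki*: last vowel = /i/, a high vowel → -til → *videkitil*.

sadajeawa, videkitil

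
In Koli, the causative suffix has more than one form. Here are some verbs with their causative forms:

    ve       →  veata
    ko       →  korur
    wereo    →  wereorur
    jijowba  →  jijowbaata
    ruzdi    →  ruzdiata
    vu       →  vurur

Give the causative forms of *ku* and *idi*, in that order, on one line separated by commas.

Looking at the last vowel of each stem: -rur when the last vowel of the stem is a rounded vowel (*ko*, *wereo*, *vu*); -ata when the last vowel of the stem is an unrounded vowel (*ve*, *jijowba*, *ruzdi*).
The last vowel of *ku* is /u/, which is a rounded vowel, so the suffix is -rur, giving *kurur*.
*idi* — last vowel /i/ (an unrounded vowel) → -ata → *idiata*.

kurur, idiata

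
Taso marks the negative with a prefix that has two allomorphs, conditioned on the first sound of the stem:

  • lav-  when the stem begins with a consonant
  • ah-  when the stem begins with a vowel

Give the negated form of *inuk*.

*inuk*: first sound = /i/, a vowel → ah- → *ahinuk*.

ahinuk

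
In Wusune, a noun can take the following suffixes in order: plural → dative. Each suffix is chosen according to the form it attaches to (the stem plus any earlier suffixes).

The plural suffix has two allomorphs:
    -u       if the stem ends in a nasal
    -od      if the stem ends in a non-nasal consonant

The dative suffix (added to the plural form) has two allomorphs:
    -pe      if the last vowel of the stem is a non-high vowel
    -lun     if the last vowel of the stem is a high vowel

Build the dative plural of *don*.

*don* — final consonant /n/ (a nasal) → -u → *donu*.
Since the last vowel of the plural form *donu* is /u/ (a high vowel), it takes -lun, giving *donulun*.

donulun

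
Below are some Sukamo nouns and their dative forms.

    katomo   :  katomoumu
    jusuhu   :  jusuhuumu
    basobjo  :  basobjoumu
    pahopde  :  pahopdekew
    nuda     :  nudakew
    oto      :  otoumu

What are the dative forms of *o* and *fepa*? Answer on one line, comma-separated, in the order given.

The suffix is conditioned by the last vowel: -umu when the last vowel of the stem is a rounded vowel (*katomo*, *jusuhu*, *basobjo*, *oto*); -kew when the last vowel of the stem is an unrounded vowel (*pahopde*, *nuda*).
Since the last vowel of *o* is /o/ (a rounded vowel), it takes -umu, giving *oumu*.
*fepa*: last vowel = /a/, an unrounded vowel → -kew → *fepakew*.

oumu, fepakew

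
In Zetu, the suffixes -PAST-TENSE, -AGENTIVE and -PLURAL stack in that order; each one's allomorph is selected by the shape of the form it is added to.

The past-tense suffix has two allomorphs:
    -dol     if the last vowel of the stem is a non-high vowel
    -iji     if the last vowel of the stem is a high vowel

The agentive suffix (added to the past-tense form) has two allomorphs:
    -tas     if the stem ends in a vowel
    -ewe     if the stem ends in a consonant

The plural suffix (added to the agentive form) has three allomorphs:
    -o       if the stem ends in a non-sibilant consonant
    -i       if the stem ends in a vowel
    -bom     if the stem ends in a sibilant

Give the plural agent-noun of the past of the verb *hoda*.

hodadolewei

The last vowel of *hoda* is /a/, which is a non-high vowel, so the past-tense suffix is -dol, giving *hodadol*.
The past-tense form *hodadol*: final sound = /l/, a consonant → -ewe → *hodadolewe*.
The agentive form *hodadolewe*: final sound = /e/, a vowel → -i → *hodadolewei*.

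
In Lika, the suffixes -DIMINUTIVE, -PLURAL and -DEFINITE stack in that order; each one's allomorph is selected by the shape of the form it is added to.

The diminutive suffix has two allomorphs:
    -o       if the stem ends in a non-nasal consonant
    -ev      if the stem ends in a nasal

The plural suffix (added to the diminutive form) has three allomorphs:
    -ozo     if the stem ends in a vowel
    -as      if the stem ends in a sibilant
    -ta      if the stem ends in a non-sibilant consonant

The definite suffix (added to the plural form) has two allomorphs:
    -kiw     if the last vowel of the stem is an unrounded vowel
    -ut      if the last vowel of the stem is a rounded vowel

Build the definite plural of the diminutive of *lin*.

linevtakiw

*lin*: final consonant = /n/, a nasal → -ev → *linev*.
The diminutive form *linev*: final sound = /v/, a non-sibilant consonant → -ta → *linevta*.
Since the last vowel of the plural form *linevta* is /a/ (an unrounded vowel), it takes -kiw, giving *linevtakiw*.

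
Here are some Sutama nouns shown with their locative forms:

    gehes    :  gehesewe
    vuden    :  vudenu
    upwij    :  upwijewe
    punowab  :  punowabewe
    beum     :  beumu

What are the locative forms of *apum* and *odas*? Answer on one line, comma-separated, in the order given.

The alternation tracks the final consonant of the stem — -u when the stem ends in a nasal (*vuden*, *beum*); -ewe when the stem ends in a non-nasal consonant (*gehes*, *upwij*, *punowab*).
Since the final consonant of *apum* is /m/ (a nasal), it takes -u, giving *apumu*.
Since the final consonant of *odas* is /s/ (non-nasal), it takes -ewe, giving *odasewe*.

apumu, odasewe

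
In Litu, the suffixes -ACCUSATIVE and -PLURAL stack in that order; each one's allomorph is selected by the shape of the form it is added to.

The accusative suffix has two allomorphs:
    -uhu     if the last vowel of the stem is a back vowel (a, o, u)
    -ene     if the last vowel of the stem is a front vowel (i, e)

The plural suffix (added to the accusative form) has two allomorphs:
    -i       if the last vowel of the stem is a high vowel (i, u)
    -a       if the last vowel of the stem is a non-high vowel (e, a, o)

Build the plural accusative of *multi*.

multienea

*multi*: last vowel = /i/, a front vowel → -ene → *multiene*.
The accusative form *multiene* — last vowel /e/ (a non-high vowel) → -a → *multienea*.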